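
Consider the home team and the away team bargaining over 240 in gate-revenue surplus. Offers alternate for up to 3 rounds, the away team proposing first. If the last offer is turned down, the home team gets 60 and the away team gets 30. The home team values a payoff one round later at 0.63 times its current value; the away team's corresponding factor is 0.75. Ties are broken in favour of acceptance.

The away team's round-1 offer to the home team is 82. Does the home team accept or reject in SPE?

Round 3 (the away team proposes): the home team gets 60 if talks fail, so the away team offers 60 and keeps 180.
Round 2 (the home team proposes): the away team can get 180 next round, worth 0.75 × 180 = 135 now; the home team offers that and keeps 105.
So by rejecting in round 1, the home team gets 105 next round, worth 0.63 × 105 = 66.15 now.
Offer 82 ≥ 66.15, so the home team accepts.

Accept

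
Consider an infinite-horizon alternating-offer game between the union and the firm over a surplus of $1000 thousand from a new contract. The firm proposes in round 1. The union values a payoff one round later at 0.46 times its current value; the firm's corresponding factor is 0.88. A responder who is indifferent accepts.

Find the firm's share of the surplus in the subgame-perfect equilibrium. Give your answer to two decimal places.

907.26

When the firm proposes, the union accepts any offer worth at least 0.46 times what the union would get by proposing next round; and vice versa.
This gives x = 1000 − 0.46y and y = 1000 − 0.88x, where x and y are each side's share when it proposes.
Hence (1 − 0.46·0.88)x = 1000(1 − 0.46), i.e. 0.5952·x = 540.
x ≈ 907.2581; the union's share is 1000 − x ≈ 92.7419.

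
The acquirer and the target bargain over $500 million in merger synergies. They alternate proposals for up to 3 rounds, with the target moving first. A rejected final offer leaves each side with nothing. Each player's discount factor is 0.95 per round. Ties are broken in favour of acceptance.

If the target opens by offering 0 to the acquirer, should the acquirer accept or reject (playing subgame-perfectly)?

Reject

Work out the acquirer's continuation value if the offer is rejected.
Round 3 (the target proposes): rejection yields 0 for the acquirer; the target offers 0 and keeps 500.
Round 2 (the acquirer proposes): the target can get 500 next round, worth 0.95 × 500 = 475 now. The acquirer offers 475 and keeps 500 − 475 = 25.
So by rejecting in round 1, the acquirer gets 25 next round, worth 0.95 × 25 = 23.75 now.
Offer 0 < 23.75, so the acquirer rejects.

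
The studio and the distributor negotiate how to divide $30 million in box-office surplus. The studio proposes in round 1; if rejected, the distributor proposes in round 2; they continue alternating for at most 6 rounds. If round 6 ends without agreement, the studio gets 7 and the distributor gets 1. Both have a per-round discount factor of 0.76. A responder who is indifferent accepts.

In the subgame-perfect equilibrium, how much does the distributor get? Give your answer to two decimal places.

Round 6 (the distributor proposes): the studio gets 7 if talks fail, so the distributor offers 7 and keeps 23.
Round 5 (the studio proposes): the distributor can get 23 next round, worth 0.76 × 23 = 17.48 now. The studio offers 17.48 and keeps 30 − 17.48 = 12.52.
Round 4 (the distributor proposes): the studio can get 12.52 next round, worth 0.76 × 12.52 = 9.5152 now; the distributor offers that and keeps 20.4848.
Round 3 (the studio proposes): the distributor can get 20.4848 next round, worth 0.76 × 20.4848 = 15.568448 now, so the studio offers 15.568448, keeping 14.431552.
Round 2 (the distributor proposes): the studio can get 14.431552 next round, worth 0.76 × 14.431552 = 10.96797952 now, so the distributor offers 10.96797952, keeping 19.03202048.
Round 1 (the studio proposes): the distributor can get 19.03202048 next round, worth 0.76 × 19.03202048 = 14.4643355648 now; the studio offers that and keeps 15.5356644352.

14.46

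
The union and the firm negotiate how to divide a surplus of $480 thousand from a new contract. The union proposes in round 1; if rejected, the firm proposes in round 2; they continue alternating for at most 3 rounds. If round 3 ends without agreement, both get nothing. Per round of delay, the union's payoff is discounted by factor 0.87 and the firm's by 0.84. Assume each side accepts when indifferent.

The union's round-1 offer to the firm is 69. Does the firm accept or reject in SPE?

Accept

Work out the firm's continuation value if the offer is rejected.
Round 3 (the union proposes): rejection yields 0 for the firm; the union offers 0 and keeps 480.
Round 2 (the firm proposes): the union can get 480 next round, worth 0.87 × 480 = 417.6 now; the firm offers that and keeps 62.4.
So by rejecting in round 1, the firm gets 62.4 next round, worth 0.84 × 62.4 = 52.416 now.
Offer 69 ≥ 52.416, so the firm accepts.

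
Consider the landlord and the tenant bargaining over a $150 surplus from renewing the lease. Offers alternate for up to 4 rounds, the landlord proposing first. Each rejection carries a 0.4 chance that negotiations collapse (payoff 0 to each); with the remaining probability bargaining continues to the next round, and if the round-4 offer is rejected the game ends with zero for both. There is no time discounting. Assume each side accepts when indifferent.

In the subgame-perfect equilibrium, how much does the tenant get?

By backward induction:
Round 4 (the tenant proposes): the landlord will accept anything ≥ 0, so the tenant offers 0 and keeps 150.
Round 3 (the landlord proposes): rejecting gives the tenant an expected 0.6 × 150 = 90; the landlord offers that and keeps 60.
Round 2 (the tenant proposes): rejecting gives the landlord an expected 0.6 × 60 = 36, so the tenant offers 36, keeping 114.
Round 1 (the landlord proposes): rejecting gives the tenant an expected 0.6 × 114 = 68.4; the landlord offers that and keeps 81.6.

68.4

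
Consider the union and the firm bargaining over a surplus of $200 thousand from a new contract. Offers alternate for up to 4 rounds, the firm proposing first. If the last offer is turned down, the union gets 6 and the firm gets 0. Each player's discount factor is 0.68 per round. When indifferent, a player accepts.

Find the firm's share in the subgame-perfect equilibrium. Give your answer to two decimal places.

Round 4 (the union proposes): the firm will accept anything ≥ 0, so the union offers 0 and keeps 200.
Round 3 (the firm proposes): the union can get 200 next round, worth 0.68 × 200 = 136 now, so the firm offers 136, keeping 64.
Round 2 (the union proposes): the firm can get 64 next round, worth 0.68 × 64 = 43.52 now, so the union offers 43.52, keeping 156.48.
Round 1 (the firm proposes): the union can get 156.48 next round, worth 0.68 × 156.48 = 106.4064 now, so the firm offers 106.4064, keeping 93.5936.

93.59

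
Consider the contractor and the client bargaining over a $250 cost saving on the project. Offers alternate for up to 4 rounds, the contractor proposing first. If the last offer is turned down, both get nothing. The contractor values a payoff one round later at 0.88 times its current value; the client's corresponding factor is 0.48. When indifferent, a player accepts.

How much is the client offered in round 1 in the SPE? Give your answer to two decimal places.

Round 4 (the client proposes): the contractor will accept anything ≥ 0, so the client offers 0 and keeps 250.
Round 3 (the contractor proposes): the client can get 250 next round, worth 0.48 × 250 = 120 now. The contractor offers 120 and keeps 250 − 120 = 130.
Round 2 (the client proposes): the contractor can get 130 next round, worth 0.88 × 130 = 114.4 now, so the client offers 114.4, keeping 135.6.
Round 1 (the contractor proposes): the client can get 135.6 next round, worth 0.48 × 135.6 = 65.088 now, so the contractor offers 65.088, keeping 184.912.

65.09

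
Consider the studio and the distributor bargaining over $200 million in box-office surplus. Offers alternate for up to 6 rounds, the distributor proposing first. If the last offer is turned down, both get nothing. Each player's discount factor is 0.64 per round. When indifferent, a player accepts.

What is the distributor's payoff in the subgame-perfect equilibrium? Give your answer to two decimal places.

Solve by backward induction from round 6.
Round 6 (the studio proposes): rejection yields 0 for the distributor; the studio offers 0 and keeps 200.
Round 5 (the distributor proposes): the studio can get 200 next round, worth 0.64 × 200 = 128 now, so the distributor offers 128, keeping 72.
Round 4 (the studio proposes): the distributor can get 72 next round, worth 0.64 × 72 = 46.08 now; the studio offers that and keeps 153.92.
Round 3 (the distributor proposes): the studio can get 153.92 next round, worth 0.64 × 153.92 = 98.5088 now. The distributor offers 98.5088 and keeps 200 − 98.5088 = 101.4912.
Round 2 (the studio proposes): the distributor can get 101.4912 next round, worth 0.64 × 101.4912 = 64.954368 now, so the studio offers 64.954368, keeping 135.045632.
Round 1 (the distributor proposes): the studio can get 135.045632 next round, worth 0.64 × 135.045632 = 86.42920448 now. The distributor offers 86.42920448 and keeps 200 − 86.42920448 = 113.57079552.

113.57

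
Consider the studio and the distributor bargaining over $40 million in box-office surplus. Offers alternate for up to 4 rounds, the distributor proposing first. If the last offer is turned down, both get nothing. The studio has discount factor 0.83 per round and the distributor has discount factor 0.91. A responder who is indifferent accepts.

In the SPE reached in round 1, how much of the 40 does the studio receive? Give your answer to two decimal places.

28.06

Round 4 (the studio proposes): the distributor will accept anything ≥ 0, so the studio offers 0 and keeps 40.
Round 3 (the distributor proposes): the studio can get 40 next round, worth 0.83 × 40 = 33.2 now. The distributor offers 33.2 and keeps 40 − 33.2 = 6.8.
Round 2 (the studio proposes): the distributor can get 6.8 next round, worth 0.91 × 6.8 = 6.188 now. The studio offers 6.188 and keeps 40 − 6.188 = 33.812.
Round 1 (the distributor proposes): the studio can get 33.812 next round, worth 0.83 × 33.812 = 28.06396 now, so the distributor offers 28.06396, keeping 11.93604.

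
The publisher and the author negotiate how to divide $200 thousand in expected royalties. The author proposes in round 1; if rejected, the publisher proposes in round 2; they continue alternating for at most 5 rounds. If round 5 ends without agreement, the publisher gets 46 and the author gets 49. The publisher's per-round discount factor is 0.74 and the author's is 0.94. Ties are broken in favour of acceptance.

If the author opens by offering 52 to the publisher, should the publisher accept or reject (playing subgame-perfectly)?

Accept

Round 5 (the author proposes): the publisher gets 46 if talks fail, so the author offers 46 and keeps 154.
Round 4 (the publisher proposes): the author can get 154 next round, worth 0.94 × 154 = 144.76 now. The publisher offers 144.76 and keeps 200 − 144.76 = 55.24.
Round 3 (the author proposes): the publisher can get 55.24 next round, worth 0.74 × 55.24 = 40.8776 now. The author offers 40.8776 and keeps 200 − 40.8776 = 159.1224.
Round 2 (the publisher proposes): the author can get 159.1224 next round, worth 0.94 × 159.1224 = 149.575056 now. The publisher offers 149.575056 and keeps 200 − 149.575056 = 50.424944.
So by rejecting in round 1, the publisher gets 50.424944 next round, worth 0.74 × 50.424944 = 37.31445856 now.
Offer 52 ≥ 37.31445856, so the publisher accepts.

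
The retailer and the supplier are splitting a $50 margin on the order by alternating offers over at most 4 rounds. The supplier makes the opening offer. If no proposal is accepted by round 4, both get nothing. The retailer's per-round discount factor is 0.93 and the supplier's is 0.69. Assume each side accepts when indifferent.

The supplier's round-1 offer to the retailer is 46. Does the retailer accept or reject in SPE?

Accept

Round 4 (the retailer proposes): rejection yields 0 for the supplier; the retailer offers 0 and keeps 50.
Round 3 (the supplier proposes): the retailer can get 50 next round, worth 0.93 × 50 = 46.5 now. The supplier offers 46.5 and keeps 50 − 46.5 = 3.5.
Round 2 (the retailer proposes): the supplier can get 3.5 next round, worth 0.69 × 3.5 = 2.415 now, so the retailer offers 2.415, keeping 47.585.
So by rejecting in round 1, the retailer gets 47.585 next round, worth 0.93 × 47.585 = 44.25405 now.
Offer 46 ≥ 44.25405, so the retailer accepts.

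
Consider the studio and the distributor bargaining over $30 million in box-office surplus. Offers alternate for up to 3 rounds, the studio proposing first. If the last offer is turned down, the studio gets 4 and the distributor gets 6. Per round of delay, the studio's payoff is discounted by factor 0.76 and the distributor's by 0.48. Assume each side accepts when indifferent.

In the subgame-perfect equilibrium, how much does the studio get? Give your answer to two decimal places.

Solve by backward induction from round 3.
Round 3 (the studio proposes): the distributor gets 6 if talks fail, so the studio offers 6 and keeps 24.
Round 2 (the distributor proposes): the studio can get 24 next round, worth 0.76 × 24 = 18.24 now. The distributor offers 18.24 and keeps 30 − 18.24 = 11.76.
Round 1 (the studio proposes): the distributor can get 11.76 next round, worth 0.48 × 11.76 = 5.6448 now. The studio offers 5.6448 and keeps 30 − 5.6448 = 24.3552.

24.36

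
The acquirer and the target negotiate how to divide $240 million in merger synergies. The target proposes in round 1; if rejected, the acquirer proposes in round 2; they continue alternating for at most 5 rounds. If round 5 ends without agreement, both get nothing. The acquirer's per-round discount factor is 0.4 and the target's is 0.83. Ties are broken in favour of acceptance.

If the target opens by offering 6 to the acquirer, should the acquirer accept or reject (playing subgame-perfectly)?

Round 5 (the target proposes): rejection yields 0 for the acquirer; the target offers 0 and keeps 240.
Round 4 (the acquirer proposes): the target can get 240 next round, worth 0.83 × 240 = 199.2 now; the acquirer offers that and keeps 40.8.
Round 3 (the target proposes): the acquirer can get 40.8 next round, worth 0.4 × 40.8 = 16.32 now; the target offers that and keeps 223.68.
Round 2 (the acquirer proposes): the target can get 223.68 next round, worth 0.83 × 223.68 = 185.6544 now, so the acquirer offers 185.6544, keeping 54.3456.
So by rejecting in round 1, the acquirer gets 54.3456 next round, worth 0.4 × 54.3456 = 21.73824 now.
Offer 6 < 21.73824, so the acquirer rejects.

Reject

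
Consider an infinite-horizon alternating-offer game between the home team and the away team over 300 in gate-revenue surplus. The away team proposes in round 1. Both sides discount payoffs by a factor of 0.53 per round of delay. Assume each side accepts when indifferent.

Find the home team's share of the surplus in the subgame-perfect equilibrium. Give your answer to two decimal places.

When the away team proposes, the home team accepts any offer worth at least 0.53 times what the home team would get by proposing next round; and vice versa.
This gives x = 300 − 0.53y and y = 300 − 0.53x, where x and y are each side's share when it proposes.
Hence (1 − 0.53·0.53)x = 300(1 − 0.53), i.e. 0.7191·x = 141.
x ≈ 196.0784; the home team's share is 300 − x ≈ 103.9216.

103.92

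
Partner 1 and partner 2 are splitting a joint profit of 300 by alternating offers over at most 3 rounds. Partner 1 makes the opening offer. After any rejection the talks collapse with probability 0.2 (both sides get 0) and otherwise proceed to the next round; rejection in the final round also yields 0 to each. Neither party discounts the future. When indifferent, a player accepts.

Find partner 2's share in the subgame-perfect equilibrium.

By backward induction:
Round 3 (partner 1 proposes): rejection yields 0 for partner 2; partner 1 offers 0 and keeps 300.
Round 2 (partner 2 proposes): rejecting gives partner 1 an expected 0.8 × 300 = 240; partner 2 offers that and keeps 60.
Round 1 (partner 1 proposes): rejecting gives partner 2 an expected 0.8 × 60 = 48; partner 1 offers that and keeps 252.

48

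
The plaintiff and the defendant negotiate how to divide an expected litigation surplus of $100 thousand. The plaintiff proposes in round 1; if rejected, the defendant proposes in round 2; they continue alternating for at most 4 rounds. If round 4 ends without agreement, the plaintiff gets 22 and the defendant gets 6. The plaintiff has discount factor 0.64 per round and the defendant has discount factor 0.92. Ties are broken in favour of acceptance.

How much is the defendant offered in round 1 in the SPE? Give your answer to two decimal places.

Round 4 (the defendant proposes): the plaintiff gets 22 if talks fail, so the defendant offers 22 and keeps 78.
Round 3 (the plaintiff proposes): the defendant can get 78 next round, worth 0.92 × 78 = 71.76 now. The plaintiff offers 71.76 and keeps 100 − 71.76 = 28.24.
Round 2 (the defendant proposes): the plaintiff can get 28.24 next round, worth 0.64 × 28.24 = 18.0736 now. The defendant offers 18.0736 and keeps 100 − 18.0736 = 81.9264.
Round 1 (the plaintiff proposes): the defendant can get 81.9264 next round, worth 0.92 × 81.9264 = 75.372288 now, so the plaintiff offers 75.372288, keeping 24.627712.

75.37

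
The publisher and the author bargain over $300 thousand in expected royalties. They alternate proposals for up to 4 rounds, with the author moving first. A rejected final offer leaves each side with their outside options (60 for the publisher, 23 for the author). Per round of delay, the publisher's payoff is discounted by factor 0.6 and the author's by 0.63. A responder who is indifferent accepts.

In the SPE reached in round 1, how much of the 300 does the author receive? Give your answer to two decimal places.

170.58

Work backward from the last round.
Round 4 (the publisher proposes): the author gets 23 if talks fail, so the publisher offers 23 and keeps 277.
Round 3 (the author proposes): the publisher can get 277 next round, worth 0.6 × 277 = 166.2 now. The author offers 166.2 and keeps 300 − 166.2 = 133.8.
Round 2 (the publisher proposes): the author can get 133.8 next round, worth 0.63 × 133.8 = 84.294 now; the publisher offers that and keeps 215.706.
Round 1 (the author proposes): the publisher can get 215.706 next round, worth 0.6 × 215.706 = 129.4236 now; the author offers that and keeps 170.5764.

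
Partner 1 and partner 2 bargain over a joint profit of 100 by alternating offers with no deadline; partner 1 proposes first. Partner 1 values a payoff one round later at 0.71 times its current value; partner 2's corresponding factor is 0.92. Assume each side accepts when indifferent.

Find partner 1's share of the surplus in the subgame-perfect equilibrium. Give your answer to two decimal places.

23.07

Let x be partner 1's share when partner 1 proposes and y be partner 2's share when partner 2 proposes.
Partner 2 accepts iff offered ≥ 0.92·y, so x = 100 − 0.92y. Symmetrically y = 100 − 0.71x.
Substituting: x = 100 − 0.92(100 − 0.71x), giving x(1 − 0.71·0.92) = 100(1 − 0.92).
So x = 100 × 0.08 / 0.3468 ≈ 23.0681, and partner 2 receives 100 − x ≈ 76.9319.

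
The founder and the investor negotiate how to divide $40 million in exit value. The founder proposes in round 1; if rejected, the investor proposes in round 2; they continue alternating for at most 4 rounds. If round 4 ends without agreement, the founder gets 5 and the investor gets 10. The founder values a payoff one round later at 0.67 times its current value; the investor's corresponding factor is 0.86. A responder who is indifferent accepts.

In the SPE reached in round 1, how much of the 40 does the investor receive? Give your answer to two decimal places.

By backward induction:
Round 4 (the investor proposes): the founder gets 5 if talks fail, so the investor offers 5 and keeps 35.
Round 3 (the founder proposes): the investor can get 35 next round, worth 0.86 × 35 = 30.1 now; the founder offers that and keeps 9.9.
Round 2 (the investor proposes): the founder can get 9.9 next round, worth 0.67 × 9.9 = 6.633 now. The investor offers 6.633 and keeps 40 − 6.633 = 33.367.
Round 1 (the founder proposes): the investor can get 33.367 next round, worth 0.86 × 33.367 = 28.69562 now; the founder offers that and keeps 11.30438.

28.70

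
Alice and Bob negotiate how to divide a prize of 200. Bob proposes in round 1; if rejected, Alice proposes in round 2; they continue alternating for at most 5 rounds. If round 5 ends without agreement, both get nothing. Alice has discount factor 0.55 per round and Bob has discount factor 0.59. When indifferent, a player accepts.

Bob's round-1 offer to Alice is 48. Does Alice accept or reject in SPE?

Reject

Work out Alice's continuation value if the offer is rejected.
Round 5 (Bob proposes): rejection yields 0 for Alice; Bob offers 0 and keeps 200.
Round 4 (Alice proposes): Bob can get 200 next round, worth 0.59 × 200 = 118 now, so Alice offers 118, keeping 82.
Round 3 (Bob proposes): Alice can get 82 next round, worth 0.55 × 82 = 45.1 now. Bob offers 45.1 and keeps 200 − 45.1 = 154.9.
Round 2 (Alice proposes): Bob can get 154.9 next round, worth 0.59 × 154.9 = 91.391 now; Alice offers that and keeps 108.609.
So by rejecting in round 1, Alice gets 108.609 next round, worth 0.55 × 108.609 = 59.73495 now.
Offer 48 < 59.73495, so Alice rejects.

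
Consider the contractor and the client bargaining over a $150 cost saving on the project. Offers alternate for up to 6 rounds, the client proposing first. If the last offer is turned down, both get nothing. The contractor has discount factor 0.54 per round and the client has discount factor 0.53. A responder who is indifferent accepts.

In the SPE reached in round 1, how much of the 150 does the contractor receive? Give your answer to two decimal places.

Work backward from the last round.
Round 6 (the contractor proposes): rejection yields 0 for the client; the contractor offers 0 and keeps 150.
Round 5 (the client proposes): the contractor can get 150 next round, worth 0.54 × 150 = 81 now. The client offers 81 and keeps 150 − 81 = 69.
Round 4 (the contractor proposes): the client can get 69 next round, worth 0.53 × 69 = 36.57 now, so the contractor offers 36.57, keeping 113.43.
Round 3 (the client proposes): the contractor can get 113.43 next round, worth 0.54 × 113.43 = 61.2522 now, so the client offers 61.2522, keeping 88.7478.
Round 2 (the contractor proposes): the client can get 88.7478 next round, worth 0.53 × 88.7478 = 47.036334 now; the contractor offers that and keeps 102.963666.
Round 1 (the client proposes): the contractor can get 102.963666 next round, worth 0.54 × 102.963666 = 55.60037964 now; the client offers that and keeps 94.39962036.

55.60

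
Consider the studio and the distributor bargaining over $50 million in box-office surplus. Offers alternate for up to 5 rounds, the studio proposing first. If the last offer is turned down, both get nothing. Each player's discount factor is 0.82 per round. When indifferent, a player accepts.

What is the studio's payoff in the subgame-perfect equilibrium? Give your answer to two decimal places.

Round 5 (the studio proposes): the distributor will accept anything ≥ 0, so the studio offers 0 and keeps 50.
Round 4 (the distributor proposes): the studio can get 50 next round, worth 0.82 × 50 = 41 now; the distributor offers that and keeps 9.
Round 3 (the studio proposes): the distributor can get 9 next round, worth 0.82 × 9 = 7.38 now; the studio offers that and keeps 42.62.
Round 2 (the distributor proposes): the studio can get 42.62 next round, worth 0.82 × 42.62 = 34.9484 now; the distributor offers that and keeps 15.0516.
Round 1 (the studio proposes): the distributor can get 15.0516 next round, worth 0.82 × 15.0516 = 12.342312 now. The studio offers 12.342312 and keeps 50 − 12.342312 = 37.657688.

37.66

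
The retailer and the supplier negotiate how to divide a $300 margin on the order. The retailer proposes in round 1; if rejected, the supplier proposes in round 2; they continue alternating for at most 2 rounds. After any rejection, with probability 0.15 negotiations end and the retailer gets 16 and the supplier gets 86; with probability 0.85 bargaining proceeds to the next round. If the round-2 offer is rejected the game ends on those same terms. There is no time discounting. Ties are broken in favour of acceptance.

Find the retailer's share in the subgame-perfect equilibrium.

45.7

Round 2 (the supplier proposes): the retailer gets 16 if talks fail, so the supplier offers 16 and keeps 284.
Round 1 (the retailer proposes): rejecting gives the supplier an expected 0.85 × 284 + 0.15 × 86 = 254.3. The retailer offers 254.3 and keeps 300 − 254.3 = 45.7.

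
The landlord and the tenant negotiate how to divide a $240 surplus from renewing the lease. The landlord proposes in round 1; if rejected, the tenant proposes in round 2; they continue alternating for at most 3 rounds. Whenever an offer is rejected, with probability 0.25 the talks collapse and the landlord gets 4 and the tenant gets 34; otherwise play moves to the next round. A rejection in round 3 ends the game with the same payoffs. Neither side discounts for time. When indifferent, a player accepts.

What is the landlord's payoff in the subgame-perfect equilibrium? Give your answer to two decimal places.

168.13

Round 3 (the landlord proposes): the tenant gets 34 if talks fail, so the landlord offers 34 and keeps 206.
Round 2 (the tenant proposes): rejecting gives the landlord an expected 0.75 × 206 + 0.25 × 4 = 155.5; the tenant offers that and keeps 84.5.
Round 1 (the landlord proposes): rejecting gives the tenant an expected 0.75 × 84.5 + 0.25 × 34 = 71.875, so the landlord offers 71.875, keeping 168.125.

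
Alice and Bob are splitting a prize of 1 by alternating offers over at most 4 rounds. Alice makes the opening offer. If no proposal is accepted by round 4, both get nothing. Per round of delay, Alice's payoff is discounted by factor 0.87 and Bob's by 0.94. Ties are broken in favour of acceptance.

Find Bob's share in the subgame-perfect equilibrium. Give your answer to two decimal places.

0.89

By backward induction:
Round 4 (Bob proposes): rejection yields 0 for Alice; Bob offers 0 and keeps 1.
Round 3 (Alice proposes): Bob can get 1 next round, worth 0.94 × 1 = 0.94 now, so Alice offers 0.94, keeping 0.06.
Round 2 (Bob proposes): Alice can get 0.06 next round, worth 0.87 × 0.06 = 0.0522 now. Bob offers 0.0522 and keeps 1 − 0.0522 = 0.9478.
Round 1 (Alice proposes): Bob can get 0.9478 next round, worth 0.94 × 0.9478 = 0.890932 now, so Alice offers 0.890932, keeping 0.109068.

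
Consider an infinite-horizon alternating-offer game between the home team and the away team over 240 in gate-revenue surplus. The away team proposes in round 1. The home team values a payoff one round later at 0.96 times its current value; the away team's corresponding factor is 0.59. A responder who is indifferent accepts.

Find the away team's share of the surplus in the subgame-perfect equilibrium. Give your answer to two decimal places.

22.14

In a stationary SPE each proposer offers the other exactly their discounted continuation value.
If the away team keeps x when proposing and the home team keeps y when proposing, then x = 240 − 0.96y and y = 240 − 0.59x.
Solving: x = 240(1 − 0.96) / (1 − 0.59·0.96) = 9.6 / 0.4336 ≈ 22.1402.
The home team gets 240 − 22.1402 ≈ 217.8598.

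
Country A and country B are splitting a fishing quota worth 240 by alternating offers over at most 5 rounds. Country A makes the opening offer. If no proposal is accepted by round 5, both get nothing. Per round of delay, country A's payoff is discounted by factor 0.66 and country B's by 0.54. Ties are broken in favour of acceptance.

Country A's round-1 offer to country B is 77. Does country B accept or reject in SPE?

Accept

Round 5 (country A proposes): rejection yields 0 for country B; country A offers 0 and keeps 240.
Round 4 (country B proposes): country A can get 240 next round, worth 0.66 × 240 = 158.4 now; country B offers that and keeps 81.6.
Round 3 (country A proposes): country B can get 81.6 next round, worth 0.54 × 81.6 = 44.064 now; country A offers that and keeps 195.936.
Round 2 (country B proposes): country A can get 195.936 next round, worth 0.66 × 195.936 = 129.31776 now, so country B offers 129.31776, keeping 110.68224.
So by rejecting in round 1, country B gets 110.68224 next round, worth 0.54 × 110.68224 = 59.7684096 now.
Offer 77 ≥ 59.7684096, so country B accepts.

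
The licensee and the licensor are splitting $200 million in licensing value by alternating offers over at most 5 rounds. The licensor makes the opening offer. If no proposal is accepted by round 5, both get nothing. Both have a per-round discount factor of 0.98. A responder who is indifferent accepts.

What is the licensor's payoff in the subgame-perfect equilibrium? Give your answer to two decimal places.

192.32

Round 5 (the licensor proposes): rejection yields 0 for the licensee; the licensor offers 0 and keeps 200.
Round 4 (the licensee proposes): the licensor can get 200 next round, worth 0.98 × 200 = 196 now. The licensee offers 196 and keeps 200 − 196 = 4.
Round 3 (the licensor proposes): the licensee can get 4 next round, worth 0.98 × 4 = 3.92 now, so the licensor offers 3.92, keeping 196.08.
Round 2 (the licensee proposes): the licensor can get 196.08 next round, worth 0.98 × 196.08 = 192.1584 now, so the licensee offers 192.1584, keeping 7.8416.
Round 1 (the licensor proposes): the licensee can get 7.8416 next round, worth 0.98 × 7.8416 = 7.684768 now. The licensor offers 7.684768 and keeps 200 − 7.684768 = 192.315232.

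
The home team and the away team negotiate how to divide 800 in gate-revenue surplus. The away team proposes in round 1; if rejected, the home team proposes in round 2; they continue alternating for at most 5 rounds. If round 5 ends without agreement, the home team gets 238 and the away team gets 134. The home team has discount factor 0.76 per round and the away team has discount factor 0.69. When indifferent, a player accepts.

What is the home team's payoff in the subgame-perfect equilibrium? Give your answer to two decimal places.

Round 5 (the away team proposes): the home team gets 238 if talks fail, so the away team offers 238 and keeps 562.
Round 4 (the home team proposes): the away team can get 562 next round, worth 0.69 × 562 = 387.78 now; the home team offers that and keeps 412.22.
Round 3 (the away team proposes): the home team can get 412.22 next round, worth 0.76 × 412.22 = 313.2872 now, so the away team offers 313.2872, keeping 486.7128.
Round 2 (the home team proposes): the away team can get 486.7128 next round, worth 0.69 × 486.7128 = 335.831832 now; the home team offers that and keeps 464.168168.
Round 1 (the away team proposes): the home team can get 464.168168 next round, worth 0.76 × 464.168168 = 352.76780768 now. The away team offers 352.76780768 and keeps 800 − 352.76780768 = 447.23219232.

352.77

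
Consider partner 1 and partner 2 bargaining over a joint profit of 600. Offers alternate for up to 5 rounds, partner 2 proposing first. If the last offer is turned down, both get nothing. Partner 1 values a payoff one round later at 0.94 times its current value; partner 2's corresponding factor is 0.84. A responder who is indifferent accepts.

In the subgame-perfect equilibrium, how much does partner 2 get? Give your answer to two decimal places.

Round 5 (partner 2 proposes): partner 1 will accept anything ≥ 0, so partner 2 offers 0 and keeps 600.
Round 4 (partner 1 proposes): partner 2 can get 600 next round, worth 0.84 × 600 = 504 now. Partner 1 offers 504 and keeps 600 − 504 = 96.
Round 3 (partner 2 proposes): partner 1 can get 96 next round, worth 0.94 × 96 = 90.24 now, so partner 2 offers 90.24, keeping 509.76.
Round 2 (partner 1 proposes): partner 2 can get 509.76 next round, worth 0.84 × 509.76 = 428.1984 now; partner 1 offers that and keeps 171.8016.
Round 1 (partner 2 proposes): partner 1 can get 171.8016 next round, worth 0.94 × 171.8016 = 161.493504 now. Partner 2 offers 161.493504 and keeps 600 − 161.493504 = 438.506496.

438.51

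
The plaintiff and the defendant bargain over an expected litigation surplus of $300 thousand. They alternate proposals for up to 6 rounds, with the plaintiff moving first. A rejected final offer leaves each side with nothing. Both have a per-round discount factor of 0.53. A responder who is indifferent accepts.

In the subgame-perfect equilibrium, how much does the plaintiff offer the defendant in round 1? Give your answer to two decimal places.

108.27

Round 6 (the defendant proposes): the plaintiff will accept anything ≥ 0, so the defendant offers 0 and keeps 300.
Round 5 (the plaintiff proposes): the defendant can get 300 next round, worth 0.53 × 300 = 159 now. The plaintiff offers 159 and keeps 300 − 159 = 141.
Round 4 (the defendant proposes): the plaintiff can get 141 next round, worth 0.53 × 141 = 74.73 now, so the defendant offers 74.73, keeping 225.27.
Round 3 (the plaintiff proposes): the defendant can get 225.27 next round, worth 0.53 × 225.27 = 119.3931 now. The plaintiff offers 119.3931 and keeps 300 − 119.3931 = 180.6069.
Round 2 (the defendant proposes): the plaintiff can get 180.6069 next round, worth 0.53 × 180.6069 = 95.721657 now; the defendant offers that and keeps 204.278343.
Round 1 (the plaintiff proposes): the defendant can get 204.278343 next round, worth 0.53 × 204.278343 = 108.26752179 now. The plaintiff offers 108.26752179 and keeps 300 − 108.26752179 = 191.73247821.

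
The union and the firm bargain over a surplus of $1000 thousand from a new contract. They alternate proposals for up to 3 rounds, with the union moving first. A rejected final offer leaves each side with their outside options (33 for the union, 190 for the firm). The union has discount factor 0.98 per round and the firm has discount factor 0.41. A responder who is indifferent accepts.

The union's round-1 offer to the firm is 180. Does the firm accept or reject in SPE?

Round 3 (the union proposes): the firm gets 190 if talks fail, so the union offers 190 and keeps 810.
Round 2 (the firm proposes): the union can get 810 next round, worth 0.98 × 810 = 793.8 now. The firm offers 793.8 and keeps 1000 − 793.8 = 206.2.
So by rejecting in round 1, the firm gets 206.2 next round, worth 0.41 × 206.2 = 84.542 now.
Offer 180 ≥ 84.542, so the firm accepts.

Accept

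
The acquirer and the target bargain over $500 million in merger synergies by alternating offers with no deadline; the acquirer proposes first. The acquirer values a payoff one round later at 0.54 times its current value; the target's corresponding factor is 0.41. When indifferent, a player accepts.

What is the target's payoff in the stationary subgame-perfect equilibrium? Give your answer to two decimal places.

In a stationary SPE each proposer offers the other exactly their discounted continuation value.
If the acquirer keeps x when proposing and the target keeps y when proposing, then x = 500 − 0.41y and y = 500 − 0.54x.
Solving: x = 500(1 − 0.41) / (1 − 0.54·0.41) = 295 / 0.7786 ≈ 378.8852.
The target gets 500 − 378.8852 ≈ 121.1148.

121.11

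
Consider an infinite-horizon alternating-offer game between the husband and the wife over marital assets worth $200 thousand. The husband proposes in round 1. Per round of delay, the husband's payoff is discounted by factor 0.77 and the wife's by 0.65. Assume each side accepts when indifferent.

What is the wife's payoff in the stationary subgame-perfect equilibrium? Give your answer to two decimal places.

59.86

When the husband proposes, the wife accepts any offer worth at least 0.65 times what the wife would get by proposing next round; and vice versa.
This gives x = 200 − 0.65y and y = 200 − 0.77x, where x and y are each side's share when it proposes.
Hence (1 − 0.65·0.77)x = 200(1 − 0.65), i.e. 0.4995·x = 70.
x ≈ 140.1401; the wife's share is 200 − x ≈ 59.8599.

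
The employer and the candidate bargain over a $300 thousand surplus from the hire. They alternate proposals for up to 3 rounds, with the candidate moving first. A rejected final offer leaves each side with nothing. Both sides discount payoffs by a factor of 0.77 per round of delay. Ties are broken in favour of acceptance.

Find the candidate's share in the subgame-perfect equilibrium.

246.87

Round 3 (the candidate proposes): the employer will accept anything ≥ 0, so the candidate offers 0 and keeps 300.
Round 2 (the employer proposes): the candidate can get 300 next round, worth 0.77 × 300 = 231 now; the employer offers that and keeps 69.
Round 1 (the candidate proposes): the employer can get 69 next round, worth 0.77 × 69 = 53.13 now, so the candidate offers 53.13, keeping 246.87.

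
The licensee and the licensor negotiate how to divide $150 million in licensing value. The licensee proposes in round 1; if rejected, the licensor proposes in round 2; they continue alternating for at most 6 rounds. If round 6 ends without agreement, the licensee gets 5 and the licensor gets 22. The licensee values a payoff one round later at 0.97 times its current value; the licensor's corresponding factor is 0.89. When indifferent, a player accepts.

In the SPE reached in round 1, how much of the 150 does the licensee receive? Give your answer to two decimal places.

46.36

Round 6 (the licensor proposes): the licensee gets 5 if talks fail, so the licensor offers 5 and keeps 145.
Round 5 (the licensee proposes): the licensor can get 145 next round, worth 0.89 × 145 = 129.05 now. The licensee offers 129.05 and keeps 150 − 129.05 = 20.95.
Round 4 (the licensor proposes): the licensee can get 20.95 next round, worth 0.97 × 20.95 = 20.3215 now, so the licensor offers 20.3215, keeping 129.6785.
Round 3 (the licensee proposes): the licensor can get 129.6785 next round, worth 0.89 × 129.6785 = 115.413865 now. The licensee offers 115.413865 and keeps 150 − 115.413865 = 34.586135.
Round 2 (the licensor proposes): the licensee can get 34.586135 next round, worth 0.97 × 34.586135 = 33.54855095 now. The licensor offers 33.54855095 and keeps 150 − 33.54855095 = 116.45144905.
Round 1 (the licensee proposes): the licensor can get 116.45144905 next round, worth 0.89 × 116.45144905 = 103.6417896545 now; the licensee offers that and keeps 46.3582103455.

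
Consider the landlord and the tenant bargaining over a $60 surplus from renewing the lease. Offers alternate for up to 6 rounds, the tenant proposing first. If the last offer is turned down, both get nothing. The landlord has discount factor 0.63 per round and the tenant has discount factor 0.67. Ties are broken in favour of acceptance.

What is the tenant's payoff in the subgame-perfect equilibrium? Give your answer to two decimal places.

35.53

Round 6 (the landlord proposes): the tenant will accept anything ≥ 0, so the landlord offers 0 and keeps 60.
Round 5 (the tenant proposes): the landlord can get 60 next round, worth 0.63 × 60 = 37.8 now. The tenant offers 37.8 and keeps 60 − 37.8 = 22.2.
Round 4 (the landlord proposes): the tenant can get 22.2 next round, worth 0.67 × 22.2 = 14.874 now; the landlord offers that and keeps 45.126.
Round 3 (the tenant proposes): the landlord can get 45.126 next round, worth 0.63 × 45.126 = 28.42938 now, so the tenant offers 28.42938, keeping 31.57062.
Round 2 (the landlord proposes): the tenant can get 31.57062 next round, worth 0.67 × 31.57062 = 21.1523154 now; the landlord offers that and keeps 38.8476846.
Round 1 (the tenant proposes): the landlord can get 38.8476846 next round, worth 0.63 × 38.8476846 = 24.474041298 now; the tenant offers that and keeps 35.525958702.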